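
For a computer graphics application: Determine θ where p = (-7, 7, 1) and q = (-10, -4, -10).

p·q = (-7)·(-10) + 7·(-4) + 1·(-10) = 70 - 28 - 10 = 32
|p| = √((-7)² + 7² + 1²) = √99 ≈ 9.95
|q| = √((-10)² + (-4)² + (-10)²) = √216 ≈ 14.7
cos θ = (p·q)/(|p||q|) = 32/(9.95·14.7) ≈ 0.2188
θ = arccos(0.2188) ≈ 77.36°

77.36°


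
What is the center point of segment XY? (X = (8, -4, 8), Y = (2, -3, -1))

M = ((x₁+x₂)/2, (y₁+y₂)/2, (z₁+z₂)/2)
  = ((8 + 2)/2, (-4 - 3)/2, (8 - 1)/2)
  = (10/2, -7/2, 7/2)
  = (5, -3.5, 3.5)

(5, -3.5, 3.5)


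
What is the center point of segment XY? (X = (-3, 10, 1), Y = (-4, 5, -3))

M = ((x₁+x₂)/2, (y₁+y₂)/2, (z₁+z₂)/2)
  = ((-3 - 4)/2, (10 + 5)/2, (1 - 3)/2)
  = (-7/2, 15/2, -2/2)
  = (-3.5, 7.5, -1)

(-3.5, 7.5, -1)


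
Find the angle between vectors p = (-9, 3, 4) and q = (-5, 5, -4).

p·q = (-9)·(-5) + 3·5 + 4·(-4) = 45 + 15 - 16 = 44
|p| = √((-9)² + 3² + 4²) = √106 ≈ 10.3
|q| = √((-5)² + 5² + (-4)²) = √66 ≈ 8.124
cos θ = (p·q)/(|p||q|) = 44/(10.3·8.124) ≈ 0.5261
θ = arccos(0.5261) ≈ 58.26°

58.26°


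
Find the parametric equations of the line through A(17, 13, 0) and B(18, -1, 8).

Direction vector d = B - A = (18 - 17, -1 - 13, 8 + 0) = (1, -14, 8)
Parametric form r = A + t·d:
x = 17 + t, y = 13 - 14t, z = 0 + 8t

x = 17 + t, y = 13 - 14t, z = 0 + 8t


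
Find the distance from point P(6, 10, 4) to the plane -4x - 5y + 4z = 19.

distance = |a·x₀ + b·y₀ + c·z₀ - d| / √(a² + b² + c²)
  = |(-4)·6 + (-5)·10 + 4·4 - 19| / √((-4)² + (-5)² + 4²)
  = |-24 - 50 + 16 - 19| / √(16 + 25 + 16)
  = |-77| / √57
  = 77 / 7.55
  ≈ 10.2

10.2


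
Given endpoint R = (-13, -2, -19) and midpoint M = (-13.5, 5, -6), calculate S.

S = 2M - R
  = (2·(-13.5) - (-13), 2·5 - (-2), 2·(-6) - (-19))
  = (-27 + 13, 10 + 2, -12 + 19)
  = (-14, 12, 7)

(-14, 12, 7)


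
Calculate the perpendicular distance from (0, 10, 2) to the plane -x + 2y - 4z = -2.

distance = |a·x₀ + b·y₀ + c·z₀ - d| / √(a² + b² + c²)
  = |(-1)·0 + 2·10 + (-4)·2 - (-2)| / √((-1)² + 2² + (-4)²)
  = |0 + 20 - 8 + 2| / √(1 + 4 + 16)
  = |14| / √21
  = 14 / 4.583
  ≈ 3.055

3.055


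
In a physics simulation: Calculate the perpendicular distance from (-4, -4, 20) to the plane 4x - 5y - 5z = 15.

distance = |a·x₀ + b·y₀ + c·z₀ - d| / √(a² + b² + c²)
  = |4·(-4) + (-5)·(-4) + (-5)·20 - 15| / √(4² + (-5)² + (-5)²)
  = |-16 + 20 - 100 - 15| / √(16 + 25 + 25)
  = |-111| / √66
  = 111 / 8.124
  ≈ 13.66

13.66


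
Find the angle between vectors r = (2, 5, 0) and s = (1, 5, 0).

r·s = 2·1 + 5·5 + 0·0 = 2 + 25 + 0 = 27
|r| = √(2² + 5² + 0²) = √29 ≈ 5.385
|s| = √(1² + 5² + 0²) = √26 ≈ 5.099
cos θ = (r·s)/(|r||s|) = 27/(5.385·5.099) ≈ 0.9833
θ = arccos(0.9833) ≈ 10.49°

10.49°


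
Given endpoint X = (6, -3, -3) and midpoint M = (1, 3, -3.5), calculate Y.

Y = 2M - X
  = (2·1 - 6, 2·3 - (-3), 2·(-3.5) - (-3))
  = (2 - 6, 6 + 3, -7 + 3)
  = (-4, 9, -4)

(-4, 9, -4)


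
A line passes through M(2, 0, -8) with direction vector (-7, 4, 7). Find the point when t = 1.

P(t) = M + t·d
  = (2 + (-7)·1, 0 + 4·1, -8 + 7·1)
  = (2 - 7, 0 + 4, -8 + 7)
  = (-5, 4, -1)

(-5, 4, -1)


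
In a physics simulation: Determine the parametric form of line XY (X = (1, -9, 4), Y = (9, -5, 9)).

Direction vector d = Y - X = (9 - 1, -5 + 9, 9 - 4) = (8, 4, 5)
Parametric form r = X + t·d:
x = 1 + 8t, y = -9 + 4t, z = 4 + 5t

x = 1 + 8t, y = -9 + 4t, z = 4 + 5t


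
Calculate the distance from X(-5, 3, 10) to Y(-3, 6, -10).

d = √[(x₂-x₁)² + (y₂-y₁)² + (z₂-z₁)²]
  = √[2² + 3² + (-20)²]
  = √[4 + 9 + 400]
  = √413
  ≈ 20.32

20.32


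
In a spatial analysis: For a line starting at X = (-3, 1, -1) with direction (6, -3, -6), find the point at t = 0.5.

P(t) = X + t·d
  = (-3 + 6·0.5, 1 + (-3)·0.5, -1 + (-6)·0.5)
  = (-3 + 3, 1 - 1.5, -1 - 3)
  = (0, -0.5, -4)

(0, -0.5, -4)


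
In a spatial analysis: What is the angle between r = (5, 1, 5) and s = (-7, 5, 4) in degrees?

r·s = 5·(-7) + 1·5 + 5·4 = -35 + 5 + 20 = -10
|r| = √(5² + 1² + 5²) = √51 ≈ 7.141
|s| = √((-7)² + 5² + 4²) = √90 ≈ 9.487
cos θ = (r·s)/(|r||s|) = -10/(7.141·9.487) ≈ -0.1476
θ = arccos(-0.1476) ≈ 98.49°

98.49°


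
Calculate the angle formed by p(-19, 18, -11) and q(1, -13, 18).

p·q = (-19)·1 + 18·(-13) + (-11)·18 = -19 - 234 - 198 = -451
|p| = √((-19)² + 18² + (-11)²) = √806 ≈ 28.39
|q| = √(1² + (-13)² + 18²) = √494 ≈ 22.23
cos θ = (p·q)/(|p||q|) = -451/(28.39·22.23) ≈ -0.7147
θ = arccos(-0.7147) ≈ 135.6°

135.6°


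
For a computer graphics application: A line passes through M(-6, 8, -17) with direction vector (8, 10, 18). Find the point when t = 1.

P(t) = M + t·d
  = (-6 + 8·1, 8 + 10·1, -17 + 18·1)
  = (-6 + 8, 8 + 10, -17 + 18)
  = (2, 18, 1)

(2, 18, 1)


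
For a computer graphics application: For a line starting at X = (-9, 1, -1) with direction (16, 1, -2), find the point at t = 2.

P(t) = X + t·d
  = (-9 + 16·2, 1 + 1·2, -1 + (-2)·2)
  = (-9 + 32, 1 + 2, -1 - 4)
  = (23, 3, -5)

(23, 3, -5)


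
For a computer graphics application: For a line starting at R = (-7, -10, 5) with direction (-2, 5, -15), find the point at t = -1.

P(t) = R + t·d
  = (-7 + (-2)·(-1), -10 + 5·(-1), 5 + (-15)·(-1))
  = (-7 + 2, -10 - 5, 5 + 15)
  = (-5, -15, 20)

(-5, -15, 20)


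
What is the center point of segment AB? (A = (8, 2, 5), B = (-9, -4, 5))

M = ((x₁+x₂)/2, (y₁+y₂)/2, (z₁+z₂)/2)
  = ((8 - 9)/2, (2 - 4)/2, (5 + 5)/2)
  = (-1/2, -2/2, 10/2)
  = (-0.5, -1, 5)

(-0.5, -1, 5)


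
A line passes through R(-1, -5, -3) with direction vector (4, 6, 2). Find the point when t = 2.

P(t) = R + t·d
  = (-1 + 4·2, -5 + 6·2, -3 + 2·2)
  = (-1 + 8, -5 + 12, -3 + 4)
  = (7, 7, 1)

(7, 7, 1)


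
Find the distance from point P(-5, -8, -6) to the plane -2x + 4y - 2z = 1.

distance = |a·x₀ + b·y₀ + c·z₀ - d| / √(a² + b² + c²)
  = |(-2)·(-5) + 4·(-8) + (-2)·(-6) - 1| / √((-2)² + 4² + (-2)²)
  = |10 - 32 + 12 - 1| / √(4 + 16 + 4)
  = |-11| / √24
  = 11 / 4.899
  ≈ 2.245

2.245


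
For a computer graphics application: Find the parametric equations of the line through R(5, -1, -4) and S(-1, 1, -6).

Direction vector d = S - R = (-1 - 5, 1 + 1, -6 + 4) = (-6, 2, -2)
Parametric form r = R + t·d:
x = 5 - 6t, y = -1 + 2t, z = -4 - 2t

x = 5 - 6t, y = -1 + 2t, z = -4 - 2t


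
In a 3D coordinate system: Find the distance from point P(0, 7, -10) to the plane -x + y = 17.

distance = |a·x₀ + b·y₀ + c·z₀ - d| / √(a² + b² + c²)
  = |(-1)·0 + 1·7 + 0·(-10) - 17| / √((-1)² + 1² + 0²)
  = |0 + 7 + 0 - 17| / √(1 + 1 + 0)
  = |-10| / √2
  = 10 / 1.414
  ≈ 7.071

7.071


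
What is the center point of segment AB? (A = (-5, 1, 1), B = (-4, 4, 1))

M = ((x₁+x₂)/2, (y₁+y₂)/2, (z₁+z₂)/2)
  = ((-5 - 4)/2, (1 + 4)/2, (1 + 1)/2)
  = (-9/2, 5/2, 2/2)
  = (-4.5, 2.5, 1)

(-4.5, 2.5, 1)


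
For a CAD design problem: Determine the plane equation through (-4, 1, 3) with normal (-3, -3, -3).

The plane through P with normal n = (a, b, c) satisfies n·(r - P) = 0,
i.e. ax + by + cz = a·x₀ + b·y₀ + c·z₀.
d = (-3)·(-4) + (-3)·1 + (-3)·3
  = 12 - 3 - 9
  = 0
Equation: -3x - 3y - 3z = 0

-3x - 3y - 3z = 0


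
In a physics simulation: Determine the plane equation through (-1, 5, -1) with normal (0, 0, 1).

The plane through P with normal n = (a, b, c) satisfies n·(r - P) = 0,
i.e. ax + by + cz = a·x₀ + b·y₀ + c·z₀.
d = 0·(-1) + 0·5 + 1·(-1)
  = 0 + 0 - 1
  = -1
Equation: z = -1

z = -1


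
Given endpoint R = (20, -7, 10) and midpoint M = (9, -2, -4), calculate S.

S = 2M - R
  = (2·9 - 20, 2·(-2) - (-7), 2·(-4) - 10)
  = (18 - 20, -4 + 7, -8 - 10)
  = (-2, 3, -18)

(-2, 3, -18)


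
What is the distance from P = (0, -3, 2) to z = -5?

distance = |a·x₀ + b·y₀ + c·z₀ - d| / √(a² + b² + c²)
  = |0·0 + 0·(-3) + 1·2 - (-5)| / √(0² + 0² + 1²)
  = |0 + 0 + 2 + 5| / √(0 + 0 + 1)
  = |7| / √1
  = 7 / 1
  ≈ 7

7


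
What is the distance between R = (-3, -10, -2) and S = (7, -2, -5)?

d = √[(x₂-x₁)² + (y₂-y₁)² + (z₂-z₁)²]
  = √[10² + 8² + (-3)²]
  = √[100 + 64 + 9]
  = √173
  ≈ 13.15

13.15


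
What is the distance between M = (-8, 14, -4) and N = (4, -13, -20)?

d = √[(x₂-x₁)² + (y₂-y₁)² + (z₂-z₁)²]
  = √[12² + (-27)² + (-16)²]
  = √[144 + 729 + 256]
  = √1129
  ≈ 33.6

33.6


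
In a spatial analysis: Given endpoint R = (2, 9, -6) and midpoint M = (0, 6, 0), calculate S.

S = 2M - R
  = (2·0 - 2, 2·6 - 9, 2·0 - (-6))
  = (0 - 2, 12 - 9, 0 + 6)
  = (-2, 3, 6)

(-2, 3, 6)


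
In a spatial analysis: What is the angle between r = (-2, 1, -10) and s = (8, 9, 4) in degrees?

r·s = (-2)·8 + 1·9 + (-10)·4 = -16 + 9 - 40 = -47
|r| = √((-2)² + 1² + (-10)²) = √105 ≈ 10.25
|s| = √(8² + 9² + 4²) = √161 ≈ 12.69
cos θ = (r·s)/(|r||s|) = -47/(10.25·12.69) ≈ -0.3615
θ = arccos(-0.3615) ≈ 111.2°

111.2°


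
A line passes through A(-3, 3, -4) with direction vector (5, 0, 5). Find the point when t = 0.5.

P(t) = A + t·d
  = (-3 + 5·0.5, 3 + 0·0.5, -4 + 5·0.5)
  = (-3 + 2.5, 3 + 0, -4 + 2.5)
  = (-0.5, 3, -1.5)

(-0.5, 3, -1.5)


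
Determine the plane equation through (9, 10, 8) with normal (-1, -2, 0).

The plane through P with normal n = (a, b, c) satisfies n·(r - P) = 0,
i.e. ax + by + cz = a·x₀ + b·y₀ + c·z₀.
d = (-1)·9 + (-2)·10 + 0·8
  = -9 - 20 + 0
  = -29
Equation: -x - 2y = -29

-x - 2y = -29


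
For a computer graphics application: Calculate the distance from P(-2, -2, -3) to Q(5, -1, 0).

d = √[(x₂-x₁)² + (y₂-y₁)² + (z₂-z₁)²]
  = √[7² + 1² + 3²]
  = √[49 + 1 + 9]
  = √59
  ≈ 7.681

7.681


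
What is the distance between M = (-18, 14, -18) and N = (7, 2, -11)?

d = √[(x₂-x₁)² + (y₂-y₁)² + (z₂-z₁)²]
  = √[25² + (-12)² + 7²]
  = √[625 + 144 + 49]
  = √818
  ≈ 28.6

28.6


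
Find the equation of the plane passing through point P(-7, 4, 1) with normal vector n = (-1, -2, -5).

The plane through P with normal n = (a, b, c) satisfies n·(r - P) = 0,
i.e. ax + by + cz = a·x₀ + b·y₀ + c·z₀.
d = (-1)·(-7) + (-2)·4 + (-5)·1
  = 7 - 8 - 5
  = -6
Equation: -x - 2y - 5z = -6

-x - 2y - 5z = -6


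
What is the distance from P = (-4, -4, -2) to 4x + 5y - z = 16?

distance = |a·x₀ + b·y₀ + c·z₀ - d| / √(a² + b² + c²)
  = |4·(-4) + 5·(-4) + (-1)·(-2) - 16| / √(4² + 5² + (-1)²)
  = |-16 - 20 + 2 - 16| / √(16 + 25 + 1)
  = |-50| / √42
  = 50 / 6.481
  ≈ 7.715

7.715


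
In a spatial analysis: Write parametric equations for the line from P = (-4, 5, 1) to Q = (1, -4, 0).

Direction vector d = Q - P = (1 + 4, -4 - 5, 0 - 1) = (5, -9, -1)
Parametric form r = P + t·d:
x = -4 + 5t, y = 5 - 9t, z = 1 - t

x = -4 + 5t, y = 5 - 9t, z = 1 - t


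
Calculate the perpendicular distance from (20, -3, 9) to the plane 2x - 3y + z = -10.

distance = |a·x₀ + b·y₀ + c·z₀ - d| / √(a² + b² + c²)
  = |2·20 + (-3)·(-3) + 1·9 - (-10)| / √(2² + (-3)² + 1²)
  = |40 + 9 + 9 + 10| / √(4 + 9 + 1)
  = |68| / √14
  = 68 / 3.742
  ≈ 18.17

18.17


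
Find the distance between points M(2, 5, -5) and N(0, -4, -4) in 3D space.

d = √[(x₂-x₁)² + (y₂-y₁)² + (z₂-z₁)²]
  = √[(-2)² + (-9)² + 1²]
  = √[4 + 81 + 1]
  = √86
  ≈ 9.274

9.274


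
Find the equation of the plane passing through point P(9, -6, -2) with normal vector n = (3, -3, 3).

The plane through P with normal n = (a, b, c) satisfies n·(r - P) = 0,
i.e. ax + by + cz = a·x₀ + b·y₀ + c·z₀.
d = 3·9 + (-3)·(-6) + 3·(-2)
  = 27 + 18 - 6
  = 39
Equation: 3x - 3y + 3z = 39

3x - 3y + 3z = 39


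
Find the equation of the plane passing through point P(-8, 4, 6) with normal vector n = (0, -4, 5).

The plane through P with normal n = (a, b, c) satisfies n·(r - P) = 0,
i.e. ax + by + cz = a·x₀ + b·y₀ + c·z₀.
d = 0·(-8) + (-4)·4 + 5·6
  = 0 - 16 + 30
  = 14
Equation: -4y + 5z = 14

-4y + 5z = 14


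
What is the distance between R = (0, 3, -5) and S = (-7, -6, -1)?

d = √[(x₂-x₁)² + (y₂-y₁)² + (z₂-z₁)²]
  = √[(-7)² + (-9)² + 4²]
  = √[49 + 81 + 16]
  = √146
  ≈ 12.08

12.08


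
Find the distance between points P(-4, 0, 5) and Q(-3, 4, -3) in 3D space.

d = √[(x₂-x₁)² + (y₂-y₁)² + (z₂-z₁)²]
  = √[1² + 4² + (-8)²]
  = √[1 + 16 + 64]
  = √81
  ≈ 9

9


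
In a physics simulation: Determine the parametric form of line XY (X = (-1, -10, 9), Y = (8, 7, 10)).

Direction vector d = Y - X = (8 + 1, 7 + 10, 10 - 9) = (9, 17, 1)
Parametric form r = X + t·d:
x = -1 + 9t, y = -10 + 17t, z = 9 + t

x = -1 + 9t, y = -10 + 17t, z = 9 + t


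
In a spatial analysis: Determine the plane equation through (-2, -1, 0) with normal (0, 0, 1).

The plane through P with normal n = (a, b, c) satisfies n·(r - P) = 0,
i.e. ax + by + cz = a·x₀ + b·y₀ + c·z₀.
d = 0·(-2) + 0·(-1) + 1·0
  = 0 + 0 + 0
  = 0
Equation: z = 0

z = 0


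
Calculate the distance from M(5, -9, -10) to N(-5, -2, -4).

d = √[(x₂-x₁)² + (y₂-y₁)² + (z₂-z₁)²]
  = √[(-10)² + 7² + 6²]
  = √[100 + 49 + 36]
  = √185
  ≈ 13.6

13.6


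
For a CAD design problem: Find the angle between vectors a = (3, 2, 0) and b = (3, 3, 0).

a·b = 3·3 + 2·3 + 0·0 = 9 + 6 + 0 = 15
|a| = √(3² + 2² + 0²) = √13 ≈ 3.606
|b| = √(3² + 3² + 0²) = √18 ≈ 4.243
cos θ = (a·b)/(|a||b|) = 15/(3.606·4.243) ≈ 0.9806
θ = arccos(0.9806) ≈ 11.31°

11.31°


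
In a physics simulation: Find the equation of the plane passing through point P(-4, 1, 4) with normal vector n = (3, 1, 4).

The plane through P with normal n = (a, b, c) satisfies n·(r - P) = 0,
i.e. ax + by + cz = a·x₀ + b·y₀ + c·z₀.
d = 3·(-4) + 1·1 + 4·4
  = -12 + 1 + 16
  = 5
Equation: 3x + y + 4z = 5

3x + y + 4z = 5


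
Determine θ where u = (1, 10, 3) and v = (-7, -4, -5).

u·v = 1·(-7) + 10·(-4) + 3·(-5) = -7 - 40 - 15 = -62
|u| = √(1² + 10² + 3²) = √110 ≈ 10.49
|v| = √((-7)² + (-4)² + (-5)²) = √90 ≈ 9.487
cos θ = (u·v)/(|u||v|) = -62/(10.49·9.487) ≈ -0.6231
θ = arccos(-0.6231) ≈ 128.5°

128.5°


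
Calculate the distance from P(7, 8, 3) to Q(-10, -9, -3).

d = √[(x₂-x₁)² + (y₂-y₁)² + (z₂-z₁)²]
  = √[(-17)² + (-17)² + (-6)²]
  = √[289 + 289 + 36]
  = √614
  ≈ 24.78

24.78


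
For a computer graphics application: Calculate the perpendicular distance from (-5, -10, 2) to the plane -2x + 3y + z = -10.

distance = |a·x₀ + b·y₀ + c·z₀ - d| / √(a² + b² + c²)
  = |(-2)·(-5) + 3·(-10) + 1·2 - (-10)| / √((-2)² + 3² + 1²)
  = |10 - 30 + 2 + 10| / √(4 + 9 + 1)
  = |-8| / √14
  = 8 / 3.742
  ≈ 2.138

2.138


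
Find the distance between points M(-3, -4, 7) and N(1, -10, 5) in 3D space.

d = √[(x₂-x₁)² + (y₂-y₁)² + (z₂-z₁)²]
  = √[4² + (-6)² + (-2)²]
  = √[16 + 36 + 4]
  = √56
  ≈ 7.483

7.483


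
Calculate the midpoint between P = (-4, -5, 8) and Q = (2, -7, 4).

M = ((x₁+x₂)/2, (y₁+y₂)/2, (z₁+z₂)/2)
  = ((-4 + 2)/2, (-5 - 7)/2, (8 + 4)/2)
  = (-2/2, -12/2, 12/2)
  = (-1, -6, 6)

(-1, -6, 6)


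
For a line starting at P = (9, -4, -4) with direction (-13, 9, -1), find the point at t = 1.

P(t) = P + t·d
  = (9 + (-13)·1, -4 + 9·1, -4 + (-1)·1)
  = (9 - 13, -4 + 9, -4 - 1)
  = (-4, 5, -5)

(-4, 5, -5)


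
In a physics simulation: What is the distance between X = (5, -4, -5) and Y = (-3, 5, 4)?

d = √[(x₂-x₁)² + (y₂-y₁)² + (z₂-z₁)²]
  = √[(-8)² + 9² + 9²]
  = √[64 + 81 + 81]
  = √226
  ≈ 15.03

15.03


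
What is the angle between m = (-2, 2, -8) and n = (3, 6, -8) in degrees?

m·n = (-2)·3 + 2·6 + (-8)·(-8) = -6 + 12 + 64 = 70
|m| = √((-2)² + 2² + (-8)²) = √72 ≈ 8.485
|n| = √(3² + 6² + (-8)²) = √109 ≈ 10.44
cos θ = (m·n)/(|m||n|) = 70/(8.485·10.44) ≈ 0.7902
θ = arccos(0.7902) ≈ 37.8°

37.8°


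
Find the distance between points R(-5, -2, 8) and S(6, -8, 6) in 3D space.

d = √[(x₂-x₁)² + (y₂-y₁)² + (z₂-z₁)²]
  = √[11² + (-6)² + (-2)²]
  = √[121 + 36 + 4]
  = √161
  ≈ 12.69

12.69


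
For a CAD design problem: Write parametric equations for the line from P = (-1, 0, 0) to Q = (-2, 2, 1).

Direction vector d = Q - P = (-2 + 1, 2 + 0, 1 + 0) = (-1, 2, 1)
Parametric form r = P + t·d:
x = -1 - t, y = 0 + 2t, z = 0 + t

x = -1 - t, y = 0 + 2t, z = 0 + t


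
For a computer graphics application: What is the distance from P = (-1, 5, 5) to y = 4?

distance = |a·x₀ + b·y₀ + c·z₀ - d| / √(a² + b² + c²)
  = |0·(-1) + 1·5 + 0·5 - 4| / √(0² + 1² + 0²)
  = |0 + 5 + 0 - 4| / √(0 + 1 + 0)
  = |1| / √1
  = 1 / 1
  ≈ 1

1


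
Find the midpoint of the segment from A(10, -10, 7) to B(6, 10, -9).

M = ((x₁+x₂)/2, (y₁+y₂)/2, (z₁+z₂)/2)
  = ((10 + 6)/2, (-10 + 10)/2, (7 - 9)/2)
  = (16/2, 0/2, -2/2)
  = (8, 0, -1)

(8, 0, -1)


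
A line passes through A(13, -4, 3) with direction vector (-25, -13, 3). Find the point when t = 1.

P(t) = A + t·d
  = (13 + (-25)·1, -4 + (-13)·1, 3 + 3·1)
  = (13 - 25, -4 - 13, 3 + 3)
  = (-12, -17, 6)

(-12, -17, 6)


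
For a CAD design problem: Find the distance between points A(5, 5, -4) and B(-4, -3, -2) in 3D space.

d = √[(x₂-x₁)² + (y₂-y₁)² + (z₂-z₁)²]
  = √[(-9)² + (-8)² + 2²]
  = √[81 + 64 + 4]
  = √149
  ≈ 12.21

12.21


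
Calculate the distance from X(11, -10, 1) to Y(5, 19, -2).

d = √[(x₂-x₁)² + (y₂-y₁)² + (z₂-z₁)²]
  = √[(-6)² + 29² + (-3)²]
  = √[36 + 841 + 9]
  = √886
  ≈ 29.77

29.77


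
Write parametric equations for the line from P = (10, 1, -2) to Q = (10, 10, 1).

Direction vector d = Q - P = (10 - 10, 10 - 1, 1 + 2) = (0, 9, 3)
Parametric form r = P + t·d:
x = 10, y = 1 + 9t, z = -2 + 3t

x = 10, y = 1 + 9t, z = -2 + 3t


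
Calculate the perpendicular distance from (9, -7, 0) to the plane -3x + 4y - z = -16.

distance = |a·x₀ + b·y₀ + c·z₀ - d| / √(a² + b² + c²)
  = |(-3)·9 + 4·(-7) + (-1)·0 - (-16)| / √((-3)² + 4² + (-1)²)
  = |-27 - 28 + 0 + 16| / √(9 + 16 + 1)
  = |-39| / √26
  = 39 / 5.099
  ≈ 7.649

7.649


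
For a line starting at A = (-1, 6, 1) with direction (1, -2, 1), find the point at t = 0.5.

P(t) = A + t·d
  = (-1 + 1·0.5, 6 + (-2)·0.5, 1 + 1·0.5)
  = (-1 + 0.5, 6 - 1, 1 + 0.5)
  = (-0.5, 5, 1.5)

(-0.5, 5, 1.5)


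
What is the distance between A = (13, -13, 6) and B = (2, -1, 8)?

d = √[(x₂-x₁)² + (y₂-y₁)² + (z₂-z₁)²]
  = √[(-11)² + 12² + 2²]
  = √[121 + 144 + 4]
  = √269
  ≈ 16.4

16.4


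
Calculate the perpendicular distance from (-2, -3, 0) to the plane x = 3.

distance = |a·x₀ + b·y₀ + c·z₀ - d| / √(a² + b² + c²)
  = |1·(-2) + 0·(-3) + 0·0 - 3| / √(1² + 0² + 0²)
  = |-2 + 0 + 0 - 3| / √(1 + 0 + 0)
  = |-5| / √1
  = 5 / 1
  ≈ 5

5


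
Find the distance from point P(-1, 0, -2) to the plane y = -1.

distance = |a·x₀ + b·y₀ + c·z₀ - d| / √(a² + b² + c²)
  = |0·(-1) + 1·0 + 0·(-2) - (-1)| / √(0² + 1² + 0²)
  = |0 + 0 + 0 + 1| / √(0 + 1 + 0)
  = |1| / √1
  = 1 / 1
  ≈ 1

1


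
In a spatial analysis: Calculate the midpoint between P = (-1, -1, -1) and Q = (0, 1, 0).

M = ((x₁+x₂)/2, (y₁+y₂)/2, (z₁+z₂)/2)
  = ((-1 + 0)/2, (-1 + 1)/2, (-1 + 0)/2)
  = (-1/2, 0/2, -1/2)
  = (-0.5, 0, -0.5)

(-0.5, 0, -0.5)


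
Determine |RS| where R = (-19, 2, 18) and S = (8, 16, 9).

d = √[(x₂-x₁)² + (y₂-y₁)² + (z₂-z₁)²]
  = √[27² + 14² + (-9)²]
  = √[729 + 196 + 81]
  = √1006
  ≈ 31.72

31.72


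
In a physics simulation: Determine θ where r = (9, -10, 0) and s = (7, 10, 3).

r·s = 9·7 + (-10)·10 + 0·3 = 63 - 100 + 0 = -37
|r| = √(9² + (-10)² + 0²) = √181 ≈ 13.45
|s| = √(7² + 10² + 3²) = √158 ≈ 12.57
cos θ = (r·s)/(|r||s|) = -37/(13.45·12.57) ≈ -0.2188
θ = arccos(-0.2188) ≈ 102.6°

102.6°


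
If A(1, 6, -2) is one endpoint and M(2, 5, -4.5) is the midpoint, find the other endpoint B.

B = 2M - A
  = (2·2 - 1, 2·5 - 6, 2·(-4.5) - (-2))
  = (4 - 1, 10 - 6, -9 + 2)
  = (3, 4, -7)

(3, 4, -7)


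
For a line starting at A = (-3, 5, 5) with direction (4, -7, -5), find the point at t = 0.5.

P(t) = A + t·d
  = (-3 + 4·0.5, 5 + (-7)·0.5, 5 + (-5)·0.5)
  = (-3 + 2, 5 - 3.5, 5 - 2.5)
  = (-1, 1.5, 2.5)

(-1, 1.5, 2.5)


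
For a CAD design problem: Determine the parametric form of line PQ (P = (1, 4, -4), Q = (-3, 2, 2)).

Direction vector d = Q - P = (-3 - 1, 2 - 4, 2 + 4) = (-4, -2, 6)
Parametric form r = P + t·d:
x = 1 - 4t, y = 4 - 2t, z = -4 + 6t

x = 1 - 4t, y = 4 - 2t, z = -4 + 6t


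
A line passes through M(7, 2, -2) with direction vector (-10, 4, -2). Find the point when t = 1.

P(t) = M + t·d
  = (7 + (-10)·1, 2 + 4·1, -2 + (-2)·1)
  = (7 - 10, 2 + 4, -2 - 2)
  = (-3, 6, -4)

(-3, 6, -4)


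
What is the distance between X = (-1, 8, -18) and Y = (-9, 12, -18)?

d = √[(x₂-x₁)² + (y₂-y₁)² + (z₂-z₁)²]
  = √[(-8)² + 4² + 0²]
  = √[64 + 16 + 0]
  = √80
  ≈ 8.944

8.944


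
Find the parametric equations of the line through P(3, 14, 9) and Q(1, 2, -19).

Direction vector d = Q - P = (1 - 3, 2 - 14, -19 - 9) = (-2, -12, -28)
Parametric form r = P + t·d:
x = 3 - 2t, y = 14 - 12t, z = 9 - 28t

x = 3 - 2t, y = 14 - 12t, z = 9 - 28t


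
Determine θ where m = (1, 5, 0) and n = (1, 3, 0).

m·n = 1·1 + 5·3 + 0·0 = 1 + 15 + 0 = 16
|m| = √(1² + 5² + 0²) = √26 ≈ 5.099
|n| = √(1² + 3² + 0²) = √10 ≈ 3.162
cos θ = (m·n)/(|m||n|) = 16/(5.099·3.162) ≈ 0.9923
θ = arccos(0.9923) ≈ 7.125°

7.125°


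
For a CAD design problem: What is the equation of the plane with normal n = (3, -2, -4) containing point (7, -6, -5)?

The plane through P with normal n = (a, b, c) satisfies n·(r - P) = 0,
i.e. ax + by + cz = a·x₀ + b·y₀ + c·z₀.
d = 3·7 + (-2)·(-6) + (-4)·(-5)
  = 21 + 12 + 20
  = 53
Equation: 3x - 2y - 4z = 53

3x - 2y - 4z = 53


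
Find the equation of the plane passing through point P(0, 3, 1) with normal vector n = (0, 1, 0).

The plane through P with normal n = (a, b, c) satisfies n·(r - P) = 0,
i.e. ax + by + cz = a·x₀ + b·y₀ + c·z₀.
d = 0·0 + 1·3 + 0·1
  = 0 + 3 + 0
  = 3
Equation: y = 3

y = 3


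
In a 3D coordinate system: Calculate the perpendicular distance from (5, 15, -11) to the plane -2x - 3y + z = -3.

distance = |a·x₀ + b·y₀ + c·z₀ - d| / √(a² + b² + c²)
  = |(-2)·5 + (-3)·15 + 1·(-11) - (-3)| / √((-2)² + (-3)² + 1²)
  = |-10 - 45 - 11 + 3| / √(4 + 9 + 1)
  = |-63| / √14
  = 63 / 3.742
  ≈ 16.84

16.84


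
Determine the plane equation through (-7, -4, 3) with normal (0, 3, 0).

The plane through P with normal n = (a, b, c) satisfies n·(r - P) = 0,
i.e. ax + by + cz = a·x₀ + b·y₀ + c·z₀.
d = 0·(-7) + 3·(-4) + 0·3
  = 0 - 12 + 0
  = -12
Equation: 3y = -12

3y = -12


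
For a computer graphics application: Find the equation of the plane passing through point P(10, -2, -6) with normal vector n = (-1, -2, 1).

The plane through P with normal n = (a, b, c) satisfies n·(r - P) = 0,
i.e. ax + by + cz = a·x₀ + b·y₀ + c·z₀.
d = (-1)·10 + (-2)·(-2) + 1·(-6)
  = -10 + 4 - 6
  = -12
Equation: -x - 2y + z = -12

-x - 2y + z = -12


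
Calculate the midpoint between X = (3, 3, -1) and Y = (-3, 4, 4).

M = ((x₁+x₂)/2, (y₁+y₂)/2, (z₁+z₂)/2)
  = ((3 - 3)/2, (3 + 4)/2, (-1 + 4)/2)
  = (0/2, 7/2, 3/2)
  = (0, 3.5, 1.5)

(0, 3.5, 1.5)


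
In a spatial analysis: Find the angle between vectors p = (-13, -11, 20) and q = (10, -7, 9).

p·q = (-13)·10 + (-11)·(-7) + 20·9 = -130 + 77 + 180 = 127
|p| = √((-13)² + (-11)² + 20²) = √690 ≈ 26.27
|q| = √(10² + (-7)² + 9²) = √230 ≈ 15.17
cos θ = (p·q)/(|p||q|) = 127/(26.27·15.17) ≈ 0.3188
θ = arccos(0.3188) ≈ 71.41°

71.41°


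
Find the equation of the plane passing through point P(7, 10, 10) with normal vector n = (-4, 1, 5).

The plane through P with normal n = (a, b, c) satisfies n·(r - P) = 0,
i.e. ax + by + cz = a·x₀ + b·y₀ + c·z₀.
d = (-4)·7 + 1·10 + 5·10
  = -28 + 10 + 50
  = 32
Equation: -4x + y + 5z = 32

-4x + y + 5z = 32


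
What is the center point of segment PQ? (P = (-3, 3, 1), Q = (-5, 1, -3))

M = ((x₁+x₂)/2, (y₁+y₂)/2, (z₁+z₂)/2)
  = ((-3 - 5)/2, (3 + 1)/2, (1 - 3)/2)
  = (-8/2, 4/2, -2/2)
  = (-4, 2, -1)

(-4, 2, -1)


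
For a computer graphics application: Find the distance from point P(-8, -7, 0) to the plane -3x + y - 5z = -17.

distance = |a·x₀ + b·y₀ + c·z₀ - d| / √(a² + b² + c²)
  = |(-3)·(-8) + 1·(-7) + (-5)·0 - (-17)| / √((-3)² + 1² + (-5)²)
  = |24 - 7 + 0 + 17| / √(9 + 1 + 25)
  = |34| / √35
  = 34 / 5.916
  ≈ 5.747

5.747


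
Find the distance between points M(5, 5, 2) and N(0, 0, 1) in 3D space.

d = √[(x₂-x₁)² + (y₂-y₁)² + (z₂-z₁)²]
  = √[(-5)² + (-5)² + (-1)²]
  = √[25 + 25 + 1]
  = √51
  ≈ 7.141

7.141


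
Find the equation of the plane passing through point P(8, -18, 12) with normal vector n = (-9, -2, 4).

The plane through P with normal n = (a, b, c) satisfies n·(r - P) = 0,
i.e. ax + by + cz = a·x₀ + b·y₀ + c·z₀.
d = (-9)·8 + (-2)·(-18) + 4·12
  = -72 + 36 + 48
  = 12
Equation: -9x - 2y + 4z = 12

-9x - 2y + 4z = 12


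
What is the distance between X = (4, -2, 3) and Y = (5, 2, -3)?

d = √[(x₂-x₁)² + (y₂-y₁)² + (z₂-z₁)²]
  = √[1² + 4² + (-6)²]
  = √[1 + 16 + 36]
  = √53
  ≈ 7.28

7.28


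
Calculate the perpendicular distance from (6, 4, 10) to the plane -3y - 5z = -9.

distance = |a·x₀ + b·y₀ + c·z₀ - d| / √(a² + b² + c²)
  = |0·6 + (-3)·4 + (-5)·10 - (-9)| / √(0² + (-3)² + (-5)²)
  = |0 - 12 - 50 + 9| / √(0 + 9 + 25)
  = |-53| / √34
  = 53 / 5.831
  ≈ 9.089

9.089


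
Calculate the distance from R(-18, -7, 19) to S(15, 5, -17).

d = √[(x₂-x₁)² + (y₂-y₁)² + (z₂-z₁)²]
  = √[33² + 12² + (-36)²]
  = √[1089 + 144 + 1296]
  = √2529
  ≈ 50.29

50.29


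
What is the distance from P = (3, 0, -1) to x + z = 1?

distance = |a·x₀ + b·y₀ + c·z₀ - d| / √(a² + b² + c²)
  = |1·3 + 0·0 + 1·(-1) - 1| / √(1² + 0² + 1²)
  = |3 + 0 - 1 - 1| / √(1 + 0 + 1)
  = |1| / √2
  = 1 / 1.414
  ≈ 0.7071

0.7071


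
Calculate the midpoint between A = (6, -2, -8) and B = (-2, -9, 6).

M = ((x₁+x₂)/2, (y₁+y₂)/2, (z₁+z₂)/2)
  = ((6 - 2)/2, (-2 - 9)/2, (-8 + 6)/2)
  = (4/2, -11/2, -2/2)
  = (2, -5.5, -1)

(2, -5.5, -1)


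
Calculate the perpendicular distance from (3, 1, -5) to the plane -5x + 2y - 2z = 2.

distance = |a·x₀ + b·y₀ + c·z₀ - d| / √(a² + b² + c²)
  = |(-5)·3 + 2·1 + (-2)·(-5) - 2| / √((-5)² + 2² + (-2)²)
  = |-15 + 2 + 10 - 2| / √(25 + 4 + 4)
  = |-5| / √33
  = 5 / 5.745
  ≈ 0.8704

0.8704


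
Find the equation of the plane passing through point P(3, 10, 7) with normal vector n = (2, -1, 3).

The plane through P with normal n = (a, b, c) satisfies n·(r - P) = 0,
i.e. ax + by + cz = a·x₀ + b·y₀ + c·z₀.
d = 2·3 + (-1)·10 + 3·7
  = 6 - 10 + 21
  = 17
Equation: 2x - y + 3z = 17

2x - y + 3z = 17


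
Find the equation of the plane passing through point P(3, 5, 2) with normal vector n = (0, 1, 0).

The plane through P with normal n = (a, b, c) satisfies n·(r - P) = 0,
i.e. ax + by + cz = a·x₀ + b·y₀ + c·z₀.
d = 0·3 + 1·5 + 0·2
  = 0 + 5 + 0
  = 5
Equation: y = 5

y = 5


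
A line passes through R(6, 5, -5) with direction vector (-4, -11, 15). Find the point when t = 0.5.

P(t) = R + t·d
  = (6 + (-4)·0.5, 5 + (-11)·0.5, -5 + 15·0.5)
  = (6 - 2, 5 - 5.5, -5 + 7.5)
  = (4, -0.5, 2.5)

(4, -0.5, 2.5)


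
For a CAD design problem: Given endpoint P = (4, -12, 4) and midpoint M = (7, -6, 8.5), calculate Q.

Q = 2M - P
  = (2·7 - 4, 2·(-6) - (-12), 2·8.5 - 4)
  = (14 - 4, -12 + 12, 17 - 4)
  = (10, 0, 13)

(10, 0, 13)


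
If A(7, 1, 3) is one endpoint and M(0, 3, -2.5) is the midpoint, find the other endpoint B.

B = 2M - A
  = (2·0 - 7, 2·3 - 1, 2·(-2.5) - 3)
  = (0 - 7, 6 - 1, -5 - 3)
  = (-7, 5, -8)

(-7, 5, -8)


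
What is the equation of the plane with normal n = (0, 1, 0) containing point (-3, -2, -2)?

The plane through P with normal n = (a, b, c) satisfies n·(r - P) = 0,
i.e. ax + by + cz = a·x₀ + b·y₀ + c·z₀.
d = 0·(-3) + 1·(-2) + 0·(-2)
  = 0 - 2 + 0
  = -2
Equation: y = -2

y = -2


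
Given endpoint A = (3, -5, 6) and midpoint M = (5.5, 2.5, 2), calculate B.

B = 2M - A
  = (2·5.5 - 3, 2·2.5 - (-5), 2·2 - 6)
  = (11 - 3, 5 + 5, 4 - 6)
  = (8, 10, -2)

(8, 10, -2)


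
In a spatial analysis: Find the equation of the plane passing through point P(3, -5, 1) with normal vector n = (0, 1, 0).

The plane through P with normal n = (a, b, c) satisfies n·(r - P) = 0,
i.e. ax + by + cz = a·x₀ + b·y₀ + c·z₀.
d = 0·3 + 1·(-5) + 0·1
  = 0 - 5 + 0
  = -5
Equation: y = -5

y = -5


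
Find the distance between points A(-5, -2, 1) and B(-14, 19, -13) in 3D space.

d = √[(x₂-x₁)² + (y₂-y₁)² + (z₂-z₁)²]
  = √[(-9)² + 21² + (-14)²]
  = √[81 + 441 + 196]
  = √718
  ≈ 26.8

26.8


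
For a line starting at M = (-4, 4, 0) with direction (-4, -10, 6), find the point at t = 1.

P(t) = M + t·d
  = (-4 + (-4)·1, 4 + (-10)·1, 0 + 6·1)
  = (-4 - 4, 4 - 10, 0 + 6)
  = (-8, -6, 6)

(-8, -6, 6)


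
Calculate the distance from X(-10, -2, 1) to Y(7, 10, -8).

d = √[(x₂-x₁)² + (y₂-y₁)² + (z₂-z₁)²]
  = √[17² + 12² + (-9)²]
  = √[289 + 144 + 81]
  = √514
  ≈ 22.67

22.67


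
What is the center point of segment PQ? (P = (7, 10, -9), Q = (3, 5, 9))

M = ((x₁+x₂)/2, (y₁+y₂)/2, (z₁+z₂)/2)
  = ((7 + 3)/2, (10 + 5)/2, (-9 + 9)/2)
  = (10/2, 15/2, 0/2)
  = (5, 7.5, 0)

(5, 7.5, 0)


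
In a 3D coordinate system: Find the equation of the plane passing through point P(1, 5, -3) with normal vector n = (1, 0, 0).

The plane through P with normal n = (a, b, c) satisfies n·(r - P) = 0,
i.e. ax + by + cz = a·x₀ + b·y₀ + c·z₀.
d = 1·1 + 0·5 + 0·(-3)
  = 1 + 0 + 0
  = 1
Equation: x = 1

x = 1


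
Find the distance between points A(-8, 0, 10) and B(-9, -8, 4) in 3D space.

d = √[(x₂-x₁)² + (y₂-y₁)² + (z₂-z₁)²]
  = √[(-1)² + (-8)² + (-6)²]
  = √[1 + 64 + 36]
  = √101
  ≈ 10.05

10.05


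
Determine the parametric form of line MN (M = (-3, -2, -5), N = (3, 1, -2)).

Direction vector d = N - M = (3 + 3, 1 + 2, -2 + 5) = (6, 3, 3)
Parametric form r = M + t·d:
x = -3 + 6t, y = -2 + 3t, z = -5 + 3t

x = -3 + 6t, y = -2 + 3t, z = -5 + 3t


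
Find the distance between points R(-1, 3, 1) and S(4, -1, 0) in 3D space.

d = √[(x₂-x₁)² + (y₂-y₁)² + (z₂-z₁)²]
  = √[5² + (-4)² + (-1)²]
  = √[25 + 16 + 1]
  = √42
  ≈ 6.481

6.481


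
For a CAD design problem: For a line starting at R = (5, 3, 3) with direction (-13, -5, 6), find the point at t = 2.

P(t) = R + t·d
  = (5 + (-13)·2, 3 + (-5)·2, 3 + 6·2)
  = (5 - 26, 3 - 10, 3 + 12)
  = (-21, -7, 15)

(-21, -7, 15)


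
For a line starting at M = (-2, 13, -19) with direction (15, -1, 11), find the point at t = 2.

P(t) = M + t·d
  = (-2 + 15·2, 13 + (-1)·2, -19 + 11·2)
  = (-2 + 30, 13 - 2, -19 + 22)
  = (28, 11, 3)

(28, 11, 3)


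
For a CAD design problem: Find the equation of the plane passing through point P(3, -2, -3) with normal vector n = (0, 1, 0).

The plane through P with normal n = (a, b, c) satisfies n·(r - P) = 0,
i.e. ax + by + cz = a·x₀ + b·y₀ + c·z₀.
d = 0·3 + 1·(-2) + 0·(-3)
  = 0 - 2 + 0
  = -2
Equation: y = -2

y = -2


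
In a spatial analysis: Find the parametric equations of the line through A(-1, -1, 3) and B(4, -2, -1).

Direction vector d = B - A = (4 + 1, -2 + 1, -1 - 3) = (5, -1, -4)
Parametric form r = A + t·d:
x = -1 + 5t, y = -1 - t, z = 3 - 4t

x = -1 + 5t, y = -1 - t, z = 3 - 4t


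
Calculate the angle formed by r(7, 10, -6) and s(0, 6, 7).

r·s = 7·0 + 10·6 + (-6)·7 = 0 + 60 - 42 = 18
|r| = √(7² + 10² + (-6)²) = √185 ≈ 13.6
|s| = √(0² + 6² + 7²) = √85 ≈ 9.22
cos θ = (r·s)/(|r||s|) = 18/(13.6·9.22) ≈ 0.1435
θ = arccos(0.1435) ≈ 81.75°

81.75°


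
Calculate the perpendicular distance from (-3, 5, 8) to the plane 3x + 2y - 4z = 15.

distance = |a·x₀ + b·y₀ + c·z₀ - d| / √(a² + b² + c²)
  = |3·(-3) + 2·5 + (-4)·8 - 15| / √(3² + 2² + (-4)²)
  = |-9 + 10 - 32 - 15| / √(9 + 4 + 16)
  = |-46| / √29
  = 46 / 5.385
  ≈ 8.542

8.542


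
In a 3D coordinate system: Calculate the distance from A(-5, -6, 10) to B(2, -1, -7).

d = √[(x₂-x₁)² + (y₂-y₁)² + (z₂-z₁)²]
  = √[7² + 5² + (-17)²]
  = √[49 + 25 + 289]
  = √363
  ≈ 19.05

19.05


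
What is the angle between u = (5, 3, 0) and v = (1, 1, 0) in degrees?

u·v = 5·1 + 3·1 + 0·0 = 5 + 3 + 0 = 8
|u| = √(5² + 3² + 0²) = √34 ≈ 5.831
|v| = √(1² + 1² + 0²) = √2 ≈ 1.414
cos θ = (u·v)/(|u||v|) = 8/(5.831·1.414) ≈ 0.9701
θ = arccos(0.9701) ≈ 14.04°

14.04°


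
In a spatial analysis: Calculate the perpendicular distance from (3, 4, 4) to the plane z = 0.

distance = |a·x₀ + b·y₀ + c·z₀ - d| / √(a² + b² + c²)
  = |0·3 + 0·4 + 1·4 - 0| / √(0² + 0² + 1²)
  = |0 + 0 + 4 + 0| / √(0 + 0 + 1)
  = |4| / √1
  = 4 / 1
  ≈ 4

4


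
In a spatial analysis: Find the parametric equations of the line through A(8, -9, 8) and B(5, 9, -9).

Direction vector d = B - A = (5 - 8, 9 + 9, -9 - 8) = (-3, 18, -17)
Parametric form r = A + t·d:
x = 8 - 3t, y = -9 + 18t, z = 8 - 17t

x = 8 - 3t, y = -9 + 18t, z = 8 - 17t


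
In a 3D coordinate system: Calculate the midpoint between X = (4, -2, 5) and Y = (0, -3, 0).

M = ((x₁+x₂)/2, (y₁+y₂)/2, (z₁+z₂)/2)
  = ((4 + 0)/2, (-2 - 3)/2, (5 + 0)/2)
  = (4/2, -5/2, 5/2)
  = (2, -2.5, 2.5)

(2, -2.5, 2.5)


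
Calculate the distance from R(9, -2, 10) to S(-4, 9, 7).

d = √[(x₂-x₁)² + (y₂-y₁)² + (z₂-z₁)²]
  = √[(-13)² + 11² + (-3)²]
  = √[169 + 121 + 9]
  = √299
  ≈ 17.29

17.29


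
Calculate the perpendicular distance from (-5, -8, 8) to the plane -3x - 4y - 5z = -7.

distance = |a·x₀ + b·y₀ + c·z₀ - d| / √(a² + b² + c²)
  = |(-3)·(-5) + (-4)·(-8) + (-5)·8 - (-7)| / √((-3)² + (-4)² + (-5)²)
  = |15 + 32 - 40 + 7| / √(9 + 16 + 25)
  = |14| / √50
  = 14 / 7.071
  ≈ 1.98

1.98


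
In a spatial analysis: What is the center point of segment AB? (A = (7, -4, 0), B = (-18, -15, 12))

M = ((x₁+x₂)/2, (y₁+y₂)/2, (z₁+z₂)/2)
  = ((7 - 18)/2, (-4 - 15)/2, (0 + 12)/2)
  = (-11/2, -19/2, 12/2)
  = (-5.5, -9.5, 6)

(-5.5, -9.5, 6)


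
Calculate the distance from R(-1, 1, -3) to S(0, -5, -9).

d = √[(x₂-x₁)² + (y₂-y₁)² + (z₂-z₁)²]
  = √[1² + (-6)² + (-6)²]
  = √[1 + 36 + 36]
  = √73
  ≈ 8.544

8.544


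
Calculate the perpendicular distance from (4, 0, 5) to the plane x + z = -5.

distance = |a·x₀ + b·y₀ + c·z₀ - d| / √(a² + b² + c²)
  = |1·4 + 0·0 + 1·5 - (-5)| / √(1² + 0² + 1²)
  = |4 + 0 + 5 + 5| / √(1 + 0 + 1)
  = |14| / √2
  = 14 / 1.414
  ≈ 9.899

9.899


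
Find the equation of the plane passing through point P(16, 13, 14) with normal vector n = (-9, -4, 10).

The plane through P with normal n = (a, b, c) satisfies n·(r - P) = 0,
i.e. ax + by + cz = a·x₀ + b·y₀ + c·z₀.
d = (-9)·16 + (-4)·13 + 10·14
  = -144 - 52 + 140
  = -56
Equation: -9x - 4y + 10z = -56

-9x - 4y + 10z = -56


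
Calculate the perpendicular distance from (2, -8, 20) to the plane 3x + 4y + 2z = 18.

distance = |a·x₀ + b·y₀ + c·z₀ - d| / √(a² + b² + c²)
  = |3·2 + 4·(-8) + 2·20 - 18| / √(3² + 4² + 2²)
  = |6 - 32 + 40 - 18| / √(9 + 16 + 4)
  = |-4| / √29
  = 4 / 5.385
  ≈ 0.7428

0.7428


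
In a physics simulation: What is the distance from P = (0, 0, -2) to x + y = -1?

distance = |a·x₀ + b·y₀ + c·z₀ - d| / √(a² + b² + c²)
  = |1·0 + 1·0 + 0·(-2) - (-1)| / √(1² + 1² + 0²)
  = |0 + 0 + 0 + 1| / √(1 + 1 + 0)
  = |1| / √2
  = 1 / 1.414
  ≈ 0.7071

0.7071


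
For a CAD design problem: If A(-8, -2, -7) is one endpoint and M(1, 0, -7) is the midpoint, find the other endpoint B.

B = 2M - A
  = (2·1 - (-8), 2·0 - (-2), 2·(-7) - (-7))
  = (2 + 8, 0 + 2, -14 + 7)
  = (10, 2, -7)

(10, 2, -7)


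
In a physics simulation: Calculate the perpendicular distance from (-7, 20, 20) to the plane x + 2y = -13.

distance = |a·x₀ + b·y₀ + c·z₀ - d| / √(a² + b² + c²)
  = |1·(-7) + 2·20 + 0·20 - (-13)| / √(1² + 2² + 0²)
  = |-7 + 40 + 0 + 13| / √(1 + 4 + 0)
  = |46| / √5
  = 46 / 2.236
  ≈ 20.57

20.57


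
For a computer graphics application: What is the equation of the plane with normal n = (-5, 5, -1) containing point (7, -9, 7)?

The plane through P with normal n = (a, b, c) satisfies n·(r - P) = 0,
i.e. ax + by + cz = a·x₀ + b·y₀ + c·z₀.
d = (-5)·7 + 5·(-9) + (-1)·7
  = -35 - 45 - 7
  = -87
Equation: -5x + 5y - z = -87

-5x + 5y - z = -87


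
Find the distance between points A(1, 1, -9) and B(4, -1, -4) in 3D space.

d = √[(x₂-x₁)² + (y₂-y₁)² + (z₂-z₁)²]
  = √[3² + (-2)² + 5²]
  = √[9 + 4 + 25]
  = √38
  ≈ 6.164

6.164


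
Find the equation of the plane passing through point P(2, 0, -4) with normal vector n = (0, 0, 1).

The plane through P with normal n = (a, b, c) satisfies n·(r - P) = 0,
i.e. ax + by + cz = a·x₀ + b·y₀ + c·z₀.
d = 0·2 + 0·0 + 1·(-4)
  = 0 + 0 - 4
  = -4
Equation: z = -4

z = -4


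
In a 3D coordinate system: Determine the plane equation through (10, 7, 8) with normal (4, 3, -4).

The plane through P with normal n = (a, b, c) satisfies n·(r - P) = 0,
i.e. ax + by + cz = a·x₀ + b·y₀ + c·z₀.
d = 4·10 + 3·7 + (-4)·8
  = 40 + 21 - 32
  = 29
Equation: 4x + 3y - 4z = 29

4x + 3y - 4z = 29


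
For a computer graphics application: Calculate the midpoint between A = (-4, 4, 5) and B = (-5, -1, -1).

M = ((x₁+x₂)/2, (y₁+y₂)/2, (z₁+z₂)/2)
  = ((-4 - 5)/2, (4 - 1)/2, (5 - 1)/2)
  = (-9/2, 3/2, 4/2)
  = (-4.5, 1.5, 2)

(-4.5, 1.5, 2)


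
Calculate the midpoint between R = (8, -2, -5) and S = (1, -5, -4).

M = ((x₁+x₂)/2, (y₁+y₂)/2, (z₁+z₂)/2)
  = ((8 + 1)/2, (-2 - 5)/2, (-5 - 4)/2)
  = (9/2, -7/2, -9/2)
  = (4.5, -3.5, -4.5)

(4.5, -3.5, -4.5)


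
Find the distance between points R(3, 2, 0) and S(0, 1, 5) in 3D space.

d = √[(x₂-x₁)² + (y₂-y₁)² + (z₂-z₁)²]
  = √[(-3)² + (-1)² + 5²]
  = √[9 + 1 + 25]
  = √35
  ≈ 5.916

5.916


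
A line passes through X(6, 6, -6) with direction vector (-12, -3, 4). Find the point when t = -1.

P(t) = X + t·d
  = (6 + (-12)·(-1), 6 + (-3)·(-1), -6 + 4·(-1))
  = (6 + 12, 6 + 3, -6 - 4)
  = (18, 9, -10)

(18, 9, -10)


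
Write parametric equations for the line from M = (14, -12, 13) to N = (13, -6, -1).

Direction vector d = N - M = (13 - 14, -6 + 12, -1 - 13) = (-1, 6, -14)
Parametric form r = M + t·d:
x = 14 - t, y = -12 + 6t, z = 13 - 14t

x = 14 - t, y = -12 + 6t, z = 13 - 14t
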